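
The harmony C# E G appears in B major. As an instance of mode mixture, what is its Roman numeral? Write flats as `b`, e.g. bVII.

C# is scale degree 2 in B major. The diatonic chord on degree 2 would be C#m (ii), but C#–E–G is the diminished chord from B minor. As a borrowed chord it is labeled ii°.

ii°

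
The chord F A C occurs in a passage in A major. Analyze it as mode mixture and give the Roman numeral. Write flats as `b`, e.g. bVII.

F is the lowered form of scale degree 6 in A major (the diatonic degree 6 is F#). Diatonically A major has F#m (vi) on that degree; F–A–C is instead the major chord native to A minor, so it takes the label bVI.

bVI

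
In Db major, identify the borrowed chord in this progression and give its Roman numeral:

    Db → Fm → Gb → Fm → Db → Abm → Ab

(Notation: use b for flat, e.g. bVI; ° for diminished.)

v

The diatonic triads in Db major are Db, Ebm, Fm, Gb, Ab, Bbm, Cdim. Of the given chords, Db, Fm, Gb and Ab are diatonic. Abm (Ab–Cb–Eb) doesn't fit — on degree 5 Db major would have Ab (V). Abm is the degree-5 chord of Db minor, so it is the borrowed v.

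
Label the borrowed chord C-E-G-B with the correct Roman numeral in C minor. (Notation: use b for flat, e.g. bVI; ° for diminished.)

The root C is the diatonic 1st degree of C minor; the borrowing shows in the chord quality. The diatonic chord on degree 1 would be Cm (i), but C–E–G–B is the major-seventh chord from C major. As a borrowed chord it is labeled Imaj7.

Imaj7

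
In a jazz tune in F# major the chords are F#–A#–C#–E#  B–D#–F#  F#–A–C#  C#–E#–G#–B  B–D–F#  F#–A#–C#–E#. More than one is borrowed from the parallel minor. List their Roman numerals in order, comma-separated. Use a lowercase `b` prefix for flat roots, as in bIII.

F# major has the diatonic set F#, G#m, A#m, B, C#, D#m, E#dim. F#–A#–C#–E# = F#maj7, B–D#–F# = B and C#–E#–G#–B = C#7 are all diatonic. F#–A–C# doesn't fit — on degree 1 F# major would have F# (I). F#m is the degree-1 chord of F# minor, so it is the borrowed i. B–D–F# is not: scale degree 4 in F# major carries B (IV). In F# minor the chord on that degree is Bm, so here it functions as iv, borrowed from the parallel minor.

i, iv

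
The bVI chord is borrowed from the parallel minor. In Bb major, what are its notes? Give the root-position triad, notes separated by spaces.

Scale degree 6 in Bb major is G. bVI uses the lowered form, Gb, taken from Bb minor. Building the major chord from the parallel minor on Gb: Gb–Bb–Db.

Gb Bb Db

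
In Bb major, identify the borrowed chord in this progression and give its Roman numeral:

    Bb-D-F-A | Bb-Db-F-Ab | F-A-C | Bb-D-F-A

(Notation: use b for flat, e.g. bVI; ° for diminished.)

Bb major has the diatonic set Bb, Cm, Dm, Eb, F, Gm, Adim. Bb–D–F–A = Bbmaj7 and F–A–C = F are both diatonic. But Bb–Db–F–Ab is foreign: the diatonic I on degree 1 is Bb, whereas Bbm7 comes from Bb minor. It is labeled i7.

i7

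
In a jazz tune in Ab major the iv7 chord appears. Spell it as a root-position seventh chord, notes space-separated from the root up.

iv7 is built on scale degree 4, which is Db in both Ab major and its parallel. In Ab minor the chord on Db is Db–Fb–Ab–Cb.

Db Fb Ab Cb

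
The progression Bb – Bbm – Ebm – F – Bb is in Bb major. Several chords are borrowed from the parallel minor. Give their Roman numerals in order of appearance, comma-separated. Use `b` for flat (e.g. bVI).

Bb major has the diatonic set Bb, Cm, Dm, Eb, F, Gm, Adim. Of the given chords, Bb and F are diatonic. Bbm (Bb–Db–F) is not: scale degree 1 in Bb major carries Bb (I). In Bb minor the chord on that degree is Bbm, so here it functions as i, borrowed from the parallel minor. Ebm (Eb–Gb–Bb) doesn't fit — on degree 4 Bb major would have Eb (IV). Ebm is the degree-4 chord of Bb minor, so it is the borrowed iv.

i, iv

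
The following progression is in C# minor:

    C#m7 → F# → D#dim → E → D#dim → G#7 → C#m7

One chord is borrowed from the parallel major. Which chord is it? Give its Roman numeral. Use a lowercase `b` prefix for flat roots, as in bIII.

The diatonic triads in C# minor (with V from harmonic minor) are C#m, D#dim, E, F#m, G#, A, B. C#m7, D#dim, E and G#7 all belong to that set. But F# (F#–A#–C#) is foreign: the diatonic iv on degree 4 is F#m, whereas F# comes from C# major. It is labeled IV.

IV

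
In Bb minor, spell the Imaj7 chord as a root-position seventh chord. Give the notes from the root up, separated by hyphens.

Bb-D-F-A

The root, Bb, is scale degree 1 — the same note in Bb minor and Bb major; only the chord quality changes. Stacking thirds in Bb major on Bb gives Bb–D–F–A.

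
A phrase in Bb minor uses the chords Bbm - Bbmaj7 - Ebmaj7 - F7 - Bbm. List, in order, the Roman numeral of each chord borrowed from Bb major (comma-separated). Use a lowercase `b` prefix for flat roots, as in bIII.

The diatonic triads in Bb minor (with V from harmonic minor) are Bbm, Cdim, Db, Ebm, F, Gb, Ab. Bbm and F7 both belong to that set. Bbmaj7 (Bb–D–F–A) is not: scale degree 1 in Bb minor carries Bbm (i). In Bb major the chord on that degree is Bbmaj7, so here it functions as Imaj7, borrowed from the parallel major. Ebmaj7 (Eb–G–Bb–D) doesn't fit — on degree 4 Bb minor would have Ebm (iv). Ebmaj7 is the degree-4 chord of Bb major, so it is the borrowed IVmaj7.

Imaj7, IVmaj7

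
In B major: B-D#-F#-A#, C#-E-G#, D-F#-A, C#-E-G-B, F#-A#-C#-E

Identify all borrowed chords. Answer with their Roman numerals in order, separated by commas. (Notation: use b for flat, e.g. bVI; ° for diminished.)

bIII, iiø7

The diatonic triads in B major are B, C#m, D#m, E, F#, G#m, A#dim. Of the given chords, B–D#–F#–A# = Bmaj7, C#–E–G# = C#m and F#–A#–C#–E = F#7 are diatonic. D–F#–A is not: scale degree 3 in B major carries D#m (iii). In B minor the chord on that degree is D, so here it functions as bIII, borrowed from the parallel minor. But C#–E–G–B is foreign: the diatonic ii on degree 2 is C#m, whereas C#m7b5 comes from B minor. It is labeled iiø7.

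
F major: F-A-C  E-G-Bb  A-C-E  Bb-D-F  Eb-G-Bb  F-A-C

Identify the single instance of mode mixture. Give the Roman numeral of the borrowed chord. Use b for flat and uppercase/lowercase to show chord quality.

In F major the diatonic chords are F, Gm, Am, Bb, C, Dm, Edim. F–A–C = F, E–G–Bb = Edim, A–C–E = Am and Bb–D–F = Bb are all diatonic. But Eb–G–Bb is foreign: the diatonic vii° on degree 7 is Edim, whereas Eb comes from F minor. It is labeled bVII.

bVII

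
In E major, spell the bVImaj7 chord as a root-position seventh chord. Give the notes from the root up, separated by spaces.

C E G B

bVImaj7 is built on the lowered scale degree 6. In E major degree 6 is C#; lowered it becomes C. In E minor the chord on C is C–E–G–B.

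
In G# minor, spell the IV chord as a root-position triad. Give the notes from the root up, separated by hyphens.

IV is built on scale degree 4, which is C# in both G# minor and its parallel. Stacking thirds in G# major on C# gives C#–E#–G#.

C#-E#-G#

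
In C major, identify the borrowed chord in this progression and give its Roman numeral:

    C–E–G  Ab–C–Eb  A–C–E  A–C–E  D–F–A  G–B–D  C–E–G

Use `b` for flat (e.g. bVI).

bVI

The diatonic triads in C major are C, Dm, Em, F, G, Am, Bdim. C–E–G = C, A–C–E = Am, D–F–A = Dm and G–B–D = G all belong to that set. But Ab–C–Eb is foreign: the diatonic vi on degree 6 is Am, whereas Ab comes from C minor. It is labeled bVI.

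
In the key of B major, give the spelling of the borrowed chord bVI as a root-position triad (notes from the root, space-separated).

bVI is built on the lowered scale degree 6. In B major degree 6 is G#; lowered it becomes G. Building the major chord from the parallel minor on G: G–B–D.

G B D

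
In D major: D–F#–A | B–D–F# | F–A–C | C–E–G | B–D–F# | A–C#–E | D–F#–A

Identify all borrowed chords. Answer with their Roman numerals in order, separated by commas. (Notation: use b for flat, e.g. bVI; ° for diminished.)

In D major the diatonic chords are D, Em, F#m, G, A, Bm, C#dim. Of the given chords, D–F#–A = D, B–D–F# = Bm and A–C#–E = A are diatonic. But F–A–C is foreign: the diatonic iii on degree 3 is F#m, whereas F comes from D minor. It is labeled bIII. But C–E–G is foreign: the diatonic vii° on degree 7 is C#dim, whereas C comes from D minor. It is labeled bVII.

bIII, bVII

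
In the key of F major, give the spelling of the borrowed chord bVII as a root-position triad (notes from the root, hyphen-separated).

Scale degree 7 in F major is E. bVII uses the lowered form, Eb, taken from F minor. Building the major chord from the parallel minor on Eb: Eb–G–Bb.

Eb-G-Bb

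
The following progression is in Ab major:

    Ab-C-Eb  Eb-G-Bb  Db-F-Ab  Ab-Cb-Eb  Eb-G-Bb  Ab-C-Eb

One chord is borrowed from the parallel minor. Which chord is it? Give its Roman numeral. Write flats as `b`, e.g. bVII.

i

Ab major has the diatonic set Ab, Bbm, Cm, Db, Eb, Fm, Gdim. Ab–C–Eb = Ab, Eb–G–Bb = Eb and Db–F–Ab = Db all belong to that set. Ab–Cb–Eb doesn't fit — on degree 1 Ab major would have Ab (I). Abm is the degree-1 chord of Ab minor, so it is the borrowed i.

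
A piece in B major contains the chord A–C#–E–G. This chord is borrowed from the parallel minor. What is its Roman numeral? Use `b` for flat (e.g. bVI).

bVII7

A is the lowered form of scale degree 7 in B major (the diatonic degree 7 is A#). Diatonically B major has A#dim (vii°) on that degree; A–C#–E–G is instead the dominant-seventh chord native to B minor, so it takes the label bVII7.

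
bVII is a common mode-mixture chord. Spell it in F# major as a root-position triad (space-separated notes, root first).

Scale degree 7 in F# major is E#. bVII uses the lowered form, E, taken from F# minor. Building the major chord from the parallel minor on E: E–G#–B.

E G# B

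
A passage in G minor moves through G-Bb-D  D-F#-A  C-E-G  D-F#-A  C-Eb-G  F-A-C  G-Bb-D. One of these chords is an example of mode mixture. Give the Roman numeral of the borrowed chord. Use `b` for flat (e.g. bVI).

IV

The diatonic triads in G minor (with V from harmonic minor) are Gm, Adim, Bb, Cm, D, Eb, F. G–Bb–D = Gm, D–F#–A = D, C–Eb–G = Cm and F–A–C = F are all diatonic. But C–E–G is foreign: the diatonic iv on degree 4 is Cm, whereas C comes from G major. It is labeled IV.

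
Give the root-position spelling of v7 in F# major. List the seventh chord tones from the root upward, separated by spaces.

The root, C#, is scale degree 5 — the same note in F# major and F# minor; only the chord quality changes. In F# minor the chord on C# is C#–E–G#–B.

C# E G# B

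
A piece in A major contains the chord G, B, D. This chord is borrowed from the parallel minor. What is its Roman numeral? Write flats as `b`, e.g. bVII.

bVII

The root G is the lowered 7th scale degree — diatonically A major has G# there. Diatonically A major has G#dim (vii°) on that degree; G–B–D is instead the major chord native to A minor, so it takes the label bVII.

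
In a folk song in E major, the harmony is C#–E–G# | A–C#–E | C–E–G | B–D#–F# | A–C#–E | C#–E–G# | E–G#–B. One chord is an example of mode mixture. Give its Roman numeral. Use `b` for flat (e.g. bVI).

bVI

E major has the diatonic set E, F#m, G#m, A, B, C#m, D#dim. Of the given chords, C#–E–G# = C#m, A–C#–E = A, B–D#–F# = B and E–G#–B = E are diatonic. But C–E–G is foreign: the diatonic vi on degree 6 is C#m, whereas C comes from E minor. It is labeled bVI.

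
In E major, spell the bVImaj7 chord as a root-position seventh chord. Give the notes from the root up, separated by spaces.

C E G B

bVImaj7 is built on the lowered scale degree 6. In E major degree 6 is C#; lowered it becomes C. Stacking thirds in E minor on C gives C–E–G–B.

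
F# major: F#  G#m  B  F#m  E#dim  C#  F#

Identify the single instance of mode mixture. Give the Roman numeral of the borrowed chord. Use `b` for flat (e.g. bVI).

F# major has the diatonic set F#, G#m, A#m, B, C#, D#m, E#dim. F#, G#m, B, E#dim and C# are all diatonic. F#m (F#–A–C#) is not: scale degree 1 in F# major carries F# (I). In F# minor the chord on that degree is F#m, so here it functions as i, borrowed from the parallel minor.

i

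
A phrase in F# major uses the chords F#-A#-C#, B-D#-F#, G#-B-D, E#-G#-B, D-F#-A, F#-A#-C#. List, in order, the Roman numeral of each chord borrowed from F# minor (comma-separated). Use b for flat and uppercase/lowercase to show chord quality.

The diatonic triads in F# major are F#, G#m, A#m, B, C#, D#m, E#dim. Of the given chords, F#–A#–C# = F#, B–D#–F# = B and E#–G#–B = E#dim are diatonic. G#–B–D doesn't fit — on degree 2 F# major would have G#m (ii). G#dim is the degree-2 chord of F# minor, so it is the borrowed ii°. But D–F#–A is foreign: the diatonic vi on degree 6 is D#m, whereas D comes from F# minor. It is labeled bVI.

ii°, bVI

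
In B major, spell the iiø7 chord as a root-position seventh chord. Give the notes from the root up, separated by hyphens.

C#-E-G-B

iiø7 is built on scale degree 2, which is C# in both B major and its parallel. In B minor the chord on C# is C#–E–G–B.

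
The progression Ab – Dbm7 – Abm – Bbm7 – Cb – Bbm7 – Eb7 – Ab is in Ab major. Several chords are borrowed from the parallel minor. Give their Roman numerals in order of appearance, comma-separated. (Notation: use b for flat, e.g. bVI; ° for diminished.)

Ab major has the diatonic set Ab, Bbm, Cm, Db, Eb, Fm, Gdim. Ab, Bbm7 and Eb7 all belong to that set. Dbm7 (Db–Fb–Ab–Cb) is not: scale degree 4 in Ab major carries Db (IV). In Ab minor the chord on that degree is Dbm7, so here it functions as iv7, borrowed from the parallel minor. But Abm (Ab–Cb–Eb) is foreign: the diatonic I on degree 1 is Ab, whereas Abm comes from Ab minor. It is labeled i. But Cb (Cb–Eb–Gb) is foreign: the diatonic iii on degree 3 is Cm, whereas Cb comes from Ab minor. It is labeled bIII.

iv7, i, bIII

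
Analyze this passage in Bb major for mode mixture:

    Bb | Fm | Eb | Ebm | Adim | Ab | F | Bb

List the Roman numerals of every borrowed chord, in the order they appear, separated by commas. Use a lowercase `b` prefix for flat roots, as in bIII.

Bb major has the diatonic set Bb, Cm, Dm, Eb, F, Gm, Adim. Of the given chords, Bb, Eb, Adim and F are diatonic. Fm (F–Ab–C) is not: scale degree 5 in Bb major carries F (V). In Bb minor the chord on that degree is Fm, so here it functions as v, borrowed from the parallel minor. Ebm (Eb–Gb–Bb) is not: scale degree 4 in Bb major carries Eb (IV). In Bb minor the chord on that degree is Ebm, so here it functions as iv, borrowed from the parallel minor. Ab (Ab–C–Eb) doesn't fit — on degree 7 Bb major would have Adim (vii°). Ab is the degree-7 chord of Bb minor, so it is the borrowed bVII.

v, iv, bVII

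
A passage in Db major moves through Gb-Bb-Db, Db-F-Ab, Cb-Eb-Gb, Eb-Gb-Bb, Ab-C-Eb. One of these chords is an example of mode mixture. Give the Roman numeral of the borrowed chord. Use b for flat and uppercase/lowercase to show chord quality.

In Db major the diatonic chords are Db, Ebm, Fm, Gb, Ab, Bbm, Cdim. Of the given chords, Gb–Bb–Db = Gb, Db–F–Ab = Db, Eb–Gb–Bb = Ebm and Ab–C–Eb = Ab are diatonic. But Cb–Eb–Gb is foreign: the diatonic vii° on degree 7 is Cdim, whereas Cb comes from Db minor. It is labeled bVII.

bVII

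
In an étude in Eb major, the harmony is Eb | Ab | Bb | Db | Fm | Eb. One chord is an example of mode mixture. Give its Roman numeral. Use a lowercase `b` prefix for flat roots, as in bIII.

Eb major has the diatonic set Eb, Fm, Gm, Ab, Bb, Cm, Ddim. Of the given chords, Eb, Ab, Bb and Fm are diatonic. Db (Db–F–Ab) doesn't fit — on degree 7 Eb major would have Ddim (vii°). Db is the degree-7 chord of Eb minor, so it is the borrowed bVII.

bVII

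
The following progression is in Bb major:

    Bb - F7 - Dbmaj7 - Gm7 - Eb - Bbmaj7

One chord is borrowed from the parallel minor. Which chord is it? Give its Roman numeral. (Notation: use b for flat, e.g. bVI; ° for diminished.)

bIIImaj7

The diatonic triads in Bb major are Bb, Cm, Dm, Eb, F, Gm, Adim. Bb, F7, Gm7, Eb and Bbmaj7 all belong to that set. Dbmaj7 (Db–F–Ab–C) doesn't fit — on degree 3 Bb major would have Dm (iii). Dbmaj7 is the degree-3 chord of Bb minor, so it is the borrowed bIIImaj7.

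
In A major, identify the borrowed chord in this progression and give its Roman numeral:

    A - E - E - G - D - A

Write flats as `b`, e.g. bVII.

A major has the diatonic set A, Bm, C#m, D, E, F#m, G#dim. Of the given chords, A, E and D are diatonic. But G (G–B–D) is foreign: the diatonic vii° on degree 7 is G#dim, whereas G comes from A minor. It is labeled bVII.

bVII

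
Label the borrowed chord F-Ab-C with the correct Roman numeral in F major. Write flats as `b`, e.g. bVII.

The root F is the diatonic 1st degree of F major; the borrowing shows in the chord quality. F–Ab–C is a minor chord — the form found in F minor, not the diatonic I (F). Borrowed into F major it is written i.

i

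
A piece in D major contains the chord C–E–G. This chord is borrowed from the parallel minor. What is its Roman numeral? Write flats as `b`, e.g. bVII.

bVII

The root C is the lowered 7th scale degree — diatonically D major has C# there. C–E–G is a major chord — the form found in D minor, not the diatonic vii° (C#dim). Borrowed into D major it is written bVII.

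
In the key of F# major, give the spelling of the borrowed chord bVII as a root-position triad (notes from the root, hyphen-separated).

bVII is built on the lowered scale degree 7. In F# major degree 7 is E#; lowered it becomes E. Stacking thirds in F# minor on E gives E–G#–B.

E-G#-B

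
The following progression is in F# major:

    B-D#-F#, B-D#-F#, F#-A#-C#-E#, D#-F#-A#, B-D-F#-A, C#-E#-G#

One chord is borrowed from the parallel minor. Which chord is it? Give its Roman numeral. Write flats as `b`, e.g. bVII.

The diatonic triads in F# major are F#, G#m, A#m, B, C#, D#m, E#dim. B–D#–F# = B, F#–A#–C#–E# = F#maj7, D#–F#–A# = D#m and C#–E#–G# = C# are all diatonic. But B–D–F#–A is foreign: the diatonic IV on degree 4 is B, whereas Bm7 comes from F# minor. It is labeled iv7.

iv7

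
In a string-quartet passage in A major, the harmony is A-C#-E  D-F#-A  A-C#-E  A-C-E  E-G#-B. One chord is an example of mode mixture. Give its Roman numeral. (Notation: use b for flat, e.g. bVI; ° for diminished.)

i

The diatonic triads in A major are A, Bm, C#m, D, E, F#m, G#dim. A–C#–E = A, D–F#–A = D and E–G#–B = E all belong to that set. But A–C–E is foreign: the diatonic I on degree 1 is A, whereas Am comes from A minor. It is labeled i.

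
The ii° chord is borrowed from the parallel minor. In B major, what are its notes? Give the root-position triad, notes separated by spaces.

C# E G

ii° is built on scale degree 2, which is C# in both B major and its parallel. Building the diminished chord from the parallel minor on C#: C#–E–G.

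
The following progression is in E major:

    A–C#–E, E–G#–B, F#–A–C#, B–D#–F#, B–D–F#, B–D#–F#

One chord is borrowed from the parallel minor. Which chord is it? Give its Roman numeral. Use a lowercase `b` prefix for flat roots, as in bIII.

In E major the diatonic chords are E, F#m, G#m, A, B, C#m, D#dim. A–C#–E = A, E–G#–B = E, F#–A–C# = F#m and B–D#–F# = B all belong to that set. But B–D–F# is foreign: the diatonic V on degree 5 is B, whereas Bm comes from E minor. It is labeled v.

v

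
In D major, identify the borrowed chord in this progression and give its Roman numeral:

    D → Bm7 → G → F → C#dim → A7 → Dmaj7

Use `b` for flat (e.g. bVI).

The diatonic triads in D major are D, Em, F#m, G, A, Bm, C#dim. D, Bm7, G, C#dim, A7 and Dmaj7 are all diatonic. But F (F–A–C) is foreign: the diatonic iii on degree 3 is F#m, whereas F comes from D minor. It is labeled bIII.

bIII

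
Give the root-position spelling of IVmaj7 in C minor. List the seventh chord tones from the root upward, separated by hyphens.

The root, F, is scale degree 4 — the same note in C minor and C major; only the chord quality changes. Building the major-seventh chord from the parallel major on F: F–A–C–E.

F-A-C-E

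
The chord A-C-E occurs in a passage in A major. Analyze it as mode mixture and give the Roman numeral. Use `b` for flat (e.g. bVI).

i

A is scale degree 1 in A major. A–C–E is a minor chord — the form found in A minor, not the diatonic I (A). Borrowed into A major it is written i.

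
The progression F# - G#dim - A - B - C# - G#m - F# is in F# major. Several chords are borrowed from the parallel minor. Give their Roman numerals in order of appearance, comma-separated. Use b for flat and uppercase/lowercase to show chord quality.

ii°, bIII

F# major has the diatonic set F#, G#m, A#m, B, C#, D#m, E#dim. F#, B, C# and G#m are all diatonic. G#dim (G#–B–D) doesn't fit — on degree 2 F# major would have G#m (ii). G#dim is the degree-2 chord of F# minor, so it is the borrowed ii°. A (A–C#–E) doesn't fit — on degree 3 F# major would have A#m (iii). A is the degree-3 chord of F# minor, so it is the borrowed bIII.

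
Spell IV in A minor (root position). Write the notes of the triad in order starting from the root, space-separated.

D F# A

The root, D, is scale degree 4 — the same note in A minor and A major; only the chord quality changes. In A major the chord on D is D–F#–A.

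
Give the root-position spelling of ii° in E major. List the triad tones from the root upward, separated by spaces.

F# A C

ii° is built on scale degree 2, which is F# in both E major and its parallel. In E minor the chord on F# is F#–A–C.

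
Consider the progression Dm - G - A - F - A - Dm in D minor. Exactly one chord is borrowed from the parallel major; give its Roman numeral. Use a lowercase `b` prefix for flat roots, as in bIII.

IV

The diatonic triads in D minor (with V from harmonic minor) are Dm, Edim, F, Gm, A, Bb, C. Dm, A and F are all diatonic. But G (G–B–D) is foreign: the diatonic iv on degree 4 is Gm, whereas G comes from D major. It is labeled IV.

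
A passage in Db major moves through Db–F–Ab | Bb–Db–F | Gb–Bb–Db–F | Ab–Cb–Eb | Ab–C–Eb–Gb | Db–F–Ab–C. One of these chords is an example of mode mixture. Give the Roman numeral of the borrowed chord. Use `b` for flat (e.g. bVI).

The diatonic triads in Db major are Db, Ebm, Fm, Gb, Ab, Bbm, Cdim. Db–F–Ab = Db, Bb–Db–F = Bbm, Gb–Bb–Db–F = Gbmaj7, Ab–C–Eb–Gb = Ab7 and Db–F–Ab–C = Dbmaj7 are all diatonic. But Ab–Cb–Eb is foreign: the diatonic V on degree 5 is Ab, whereas Abm comes from Db minor. It is labeled v.

v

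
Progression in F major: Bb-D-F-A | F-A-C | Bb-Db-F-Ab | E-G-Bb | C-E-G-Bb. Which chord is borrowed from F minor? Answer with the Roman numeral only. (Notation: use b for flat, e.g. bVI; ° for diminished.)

iv7

The diatonic triads in F major are F, Gm, Am, Bb, C, Dm, Edim. Bb–D–F–A = Bbmaj7, F–A–C = F, E–G–Bb = Edim and C–E–G–Bb = C7 all belong to that set. Bb–Db–F–Ab is not: scale degree 4 in F major carries Bb (IV). In F minor the chord on that degree is Bbm7, so here it functions as iv7, borrowed from the parallel minor.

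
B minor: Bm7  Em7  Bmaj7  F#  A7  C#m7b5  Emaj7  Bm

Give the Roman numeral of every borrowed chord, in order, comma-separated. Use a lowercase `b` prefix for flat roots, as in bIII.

Imaj7, IVmaj7

The diatonic triads in B minor (with V from harmonic minor) are Bm, C#dim, D, Em, F#, G, A. Of the given chords, Bm7, Em7, F#, A7, C#m7b5 and Bm are diatonic. But Bmaj7 (B–D#–F#–A#) is foreign: the diatonic i on degree 1 is Bm, whereas Bmaj7 comes from B major. It is labeled Imaj7. Emaj7 (E–G#–B–D#) is not: scale degree 4 in B minor carries Em (iv). In B major the chord on that degree is Emaj7, so here it functions as IVmaj7, borrowed from the parallel major.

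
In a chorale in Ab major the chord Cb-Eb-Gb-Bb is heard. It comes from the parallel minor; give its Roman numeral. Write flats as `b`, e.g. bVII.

In Ab major scale degree 3 is C; Cb is its lowered form, from Ab minor. Cb–Eb–Gb–Bb is a major-seventh chord — the form found in Ab minor, not the diatonic iii (Cm). Borrowed into Ab major it is written bIIImaj7.

bIIImaj7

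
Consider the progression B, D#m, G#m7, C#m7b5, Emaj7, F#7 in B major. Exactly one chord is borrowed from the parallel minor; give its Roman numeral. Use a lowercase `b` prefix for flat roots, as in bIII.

iiø7

The diatonic triads in B major are B, C#m, D#m, E, F#, G#m, A#dim. B, D#m, G#m7, Emaj7 and F#7 all belong to that set. C#m7b5 (C#–E–G–B) doesn't fit — on degree 2 B major would have C#m (ii). C#m7b5 is the degree-2 chord of B minor, so it is the borrowed iiø7.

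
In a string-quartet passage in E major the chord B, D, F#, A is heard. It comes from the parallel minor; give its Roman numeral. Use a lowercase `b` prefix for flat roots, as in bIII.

v7

B is scale degree 5 in E major. Diatonically E major has B (V) on that degree; B–D–F#–A is instead the minor-seventh chord native to E minor, so it takes the label v7.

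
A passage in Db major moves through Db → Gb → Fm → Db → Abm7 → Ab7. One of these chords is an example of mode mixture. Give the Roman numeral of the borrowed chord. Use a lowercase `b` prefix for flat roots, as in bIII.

Db major has the diatonic set Db, Ebm, Fm, Gb, Ab, Bbm, Cdim. Db, Gb, Fm and Ab7 are all diatonic. Abm7 (Ab–Cb–Eb–Gb) is not: scale degree 5 in Db major carries Ab (V). In Db minor the chord on that degree is Abm7, so here it functions as v7, borrowed from the parallel minor.

v7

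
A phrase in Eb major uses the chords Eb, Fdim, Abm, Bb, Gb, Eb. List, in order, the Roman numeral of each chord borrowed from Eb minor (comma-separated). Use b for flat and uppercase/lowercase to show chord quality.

The diatonic triads in Eb major are Eb, Fm, Gm, Ab, Bb, Cm, Ddim. Of the given chords, Eb and Bb are diatonic. Fdim (F–Ab–Cb) is not: scale degree 2 in Eb major carries Fm (ii). In Eb minor the chord on that degree is Fdim, so here it functions as ii°, borrowed from the parallel minor. Abm (Ab–Cb–Eb) is not: scale degree 4 in Eb major carries Ab (IV). In Eb minor the chord on that degree is Abm, so here it functions as iv, borrowed from the parallel minor. Gb (Gb–Bb–Db) is not: scale degree 3 in Eb major carries Gm (iii). In Eb minor the chord on that degree is Gb, so here it functions as bIII, borrowed from the parallel minor.

ii°, iv, bIII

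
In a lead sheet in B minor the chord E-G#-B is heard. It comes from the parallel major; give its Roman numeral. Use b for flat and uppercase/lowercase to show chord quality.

IV

The root E is the diatonic 4th degree of B minor; the borrowing shows in the chord quality. Diatonically B minor has Em (iv) on that degree; E–G#–B is instead the major chord native to B major, so it takes the label IV.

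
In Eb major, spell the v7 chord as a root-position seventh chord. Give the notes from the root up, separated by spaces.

Bb Db F Ab

The root, Bb, is scale degree 5 — the same note in Eb major and Eb minor; only the chord quality changes. In Eb minor the chord on Bb is Bb–Db–F–Ab.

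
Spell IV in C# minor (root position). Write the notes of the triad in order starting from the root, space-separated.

IV is built on scale degree 4, which is F# in both C# minor and its parallel. Building the major chord from the parallel major on F#: F#–A#–C#.

F# A# C#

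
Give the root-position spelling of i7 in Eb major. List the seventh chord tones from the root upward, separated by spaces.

The root, Eb, is scale degree 1 — the same note in Eb major and Eb minor; only the chord quality changes. Building the minor-seventh chord from the parallel minor on Eb: Eb–Gb–Bb–Db.

Eb Gb Bb Db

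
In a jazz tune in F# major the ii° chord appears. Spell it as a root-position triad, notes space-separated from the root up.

G# B D

ii° is built on scale degree 2, which is G# in both F# major and its parallel. In F# minor the chord on G# is G#–B–D.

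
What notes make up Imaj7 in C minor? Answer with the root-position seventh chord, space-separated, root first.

C E G B

Imaj7 is built on scale degree 1, which is C in both C minor and its parallel. Building the major-seventh chord from the parallel major on C: C–E–G–B.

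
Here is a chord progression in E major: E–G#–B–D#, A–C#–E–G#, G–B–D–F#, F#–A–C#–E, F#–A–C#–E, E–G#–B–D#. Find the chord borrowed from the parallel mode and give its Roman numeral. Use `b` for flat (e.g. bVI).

E major has the diatonic set E, F#m, G#m, A, B, C#m, D#dim. E–G#–B–D# = Emaj7, A–C#–E–G# = Amaj7 and F#–A–C#–E = F#m7 are all diatonic. G–B–D–F# is not: scale degree 3 in E major carries G#m (iii). In E minor the chord on that degree is Gmaj7, so here it functions as bIIImaj7, borrowed from the parallel minor.

bIIImaj7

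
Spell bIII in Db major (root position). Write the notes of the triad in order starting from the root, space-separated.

Fb Ab Cb

Scale degree 3 in Db major is F. bIII uses the lowered form, Fb, taken from Db minor. Building the major chord from the parallel minor on Fb: Fb–Ab–Cb.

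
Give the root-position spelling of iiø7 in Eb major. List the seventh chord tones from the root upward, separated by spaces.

The root, F, is scale degree 2 — the same note in Eb major and Eb minor; only the chord quality changes. Building the half-diminished-seventh chord from the parallel minor on F: F–Ab–Cb–Eb.

F Ab Cb Eb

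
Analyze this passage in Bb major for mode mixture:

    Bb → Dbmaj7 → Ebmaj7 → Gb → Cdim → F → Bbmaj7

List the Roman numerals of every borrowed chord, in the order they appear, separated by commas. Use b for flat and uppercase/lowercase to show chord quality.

bIIImaj7, bVI, ii°

In Bb major the diatonic chords are Bb, Cm, Dm, Eb, F, Gm, Adim. Bb, Ebmaj7, F and Bbmaj7 are all diatonic. But Dbmaj7 (Db–F–Ab–C) is foreign: the diatonic iii on degree 3 is Dm, whereas Dbmaj7 comes from Bb minor. It is labeled bIIImaj7. Gb (Gb–Bb–Db) is not: scale degree 6 in Bb major carries Gm (vi). In Bb minor the chord on that degree is Gb, so here it functions as bVI, borrowed from the parallel minor. But Cdim (C–Eb–Gb) is foreign: the diatonic ii on degree 2 is Cm, whereas Cdim comes from Bb minor. It is labeled ii°.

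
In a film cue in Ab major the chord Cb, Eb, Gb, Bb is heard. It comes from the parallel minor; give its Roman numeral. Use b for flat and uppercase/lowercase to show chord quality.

bIIImaj7

Cb is the lowered form of scale degree 3 in Ab major (the diatonic degree 3 is C). Cb–Eb–Gb–Bb is a major-seventh chord — the form found in Ab minor, not the diatonic iii (Cm). Borrowed into Ab major it is written bIIImaj7.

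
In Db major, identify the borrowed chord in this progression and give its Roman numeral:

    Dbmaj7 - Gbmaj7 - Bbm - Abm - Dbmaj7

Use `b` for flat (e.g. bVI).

v

Db major has the diatonic set Db, Ebm, Fm, Gb, Ab, Bbm, Cdim. Of the given chords, Dbmaj7, Gbmaj7 and Bbm are diatonic. Abm (Ab–Cb–Eb) is not: scale degree 5 in Db major carries Ab (V). In Db minor the chord on that degree is Abm, so here it functions as v, borrowed from the parallel minor.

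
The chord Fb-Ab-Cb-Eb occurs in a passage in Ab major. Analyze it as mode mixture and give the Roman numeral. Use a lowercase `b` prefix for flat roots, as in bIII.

bVImaj7

The root Fb is the lowered 6th scale degree — diatonically Ab major has F there. Fb–Ab–Cb–Eb is a major-seventh chord — the form found in Ab minor, not the diatonic vi (Fm). Borrowed into Ab major it is written bVImaj7.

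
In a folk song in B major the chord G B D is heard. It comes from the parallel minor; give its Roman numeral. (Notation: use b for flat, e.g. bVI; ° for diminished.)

bVI

G is the lowered form of scale degree 6 in B major (the diatonic degree 6 is G#). The diatonic chord on degree 6 would be G#m (vi), but G–B–D is the major chord from B minor. As a borrowed chord it is labeled bVI.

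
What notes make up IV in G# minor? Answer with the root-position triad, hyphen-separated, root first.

C#-E#-G#

The root, C#, is scale degree 4 — the same note in G# minor and G# major; only the chord quality changes. Building the major chord from the parallel major on C#: C#–E#–G#.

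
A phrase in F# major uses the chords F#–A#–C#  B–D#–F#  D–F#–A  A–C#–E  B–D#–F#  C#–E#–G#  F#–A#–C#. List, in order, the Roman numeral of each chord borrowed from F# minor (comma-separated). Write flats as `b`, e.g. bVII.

bVI, bIII

The diatonic triads in F# major are F#, G#m, A#m, B, C#, D#m, E#dim. F#–A#–C# = F#, B–D#–F# = B and C#–E#–G# = C# are all diatonic. D–F#–A is not: scale degree 6 in F# major carries D#m (vi). In F# minor the chord on that degree is D, so here it functions as bVI, borrowed from the parallel minor. A–C#–E doesn't fit — on degree 3 F# major would have A#m (iii). A is the degree-3 chord of F# minor, so it is the borrowed bIII.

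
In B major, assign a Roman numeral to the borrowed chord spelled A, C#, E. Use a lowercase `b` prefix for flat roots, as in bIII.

bVII

In B major scale degree 7 is A#; A is its lowered form, from B minor. Diatonically B major has A#dim (vii°) on that degree; A–C#–E is instead the major chord native to B minor, so it takes the label bVII.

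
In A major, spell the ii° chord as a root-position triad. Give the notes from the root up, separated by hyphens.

The root, B, is scale degree 2 — the same note in A major and A minor; only the chord quality changes. Stacking thirds in A minor on B gives B–D–F.

B-D-F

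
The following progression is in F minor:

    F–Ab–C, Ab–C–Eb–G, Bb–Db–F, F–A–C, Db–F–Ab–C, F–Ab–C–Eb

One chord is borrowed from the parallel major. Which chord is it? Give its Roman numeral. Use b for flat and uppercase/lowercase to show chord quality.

The diatonic triads in F minor (with V from harmonic minor) are Fm, Gdim, Ab, Bbm, C, Db, Eb. F–Ab–C = Fm, Ab–C–Eb–G = Abmaj7, Bb–Db–F = Bbm, Db–F–Ab–C = Dbmaj7 and F–Ab–C–Eb = Fm7 are all diatonic. But F–A–C is foreign: the diatonic i on degree 1 is Fm, whereas F comes from F major. It is labeled I.

I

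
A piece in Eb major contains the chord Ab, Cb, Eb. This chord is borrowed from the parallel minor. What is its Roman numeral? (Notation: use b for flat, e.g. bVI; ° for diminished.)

The root Ab is the diatonic 4th degree of Eb major; the borrowing shows in the chord quality. Ab–Cb–Eb is a minor chord — the form found in Eb minor, not the diatonic IV (Ab). Borrowed into Eb major it is written iv.

iv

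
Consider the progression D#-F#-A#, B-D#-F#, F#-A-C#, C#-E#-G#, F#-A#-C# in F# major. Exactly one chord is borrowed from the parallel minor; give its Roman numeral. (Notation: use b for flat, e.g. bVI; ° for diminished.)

The diatonic triads in F# major are F#, G#m, A#m, B, C#, D#m, E#dim. Of the given chords, D#–F#–A# = D#m, B–D#–F# = B, C#–E#–G# = C# and F#–A#–C# = F# are diatonic. F#–A–C# is not: scale degree 1 in F# major carries F# (I). In F# minor the chord on that degree is F#m, so here it functions as i, borrowed from the parallel minor.

i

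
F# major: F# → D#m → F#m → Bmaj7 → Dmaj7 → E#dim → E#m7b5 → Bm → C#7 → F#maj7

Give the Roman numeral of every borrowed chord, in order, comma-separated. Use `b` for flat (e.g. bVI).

In F# major the diatonic chords are F#, G#m, A#m, B, C#, D#m, E#dim. Of the given chords, F#, D#m, Bmaj7, E#dim, E#m7b5, C#7 and F#maj7 are diatonic. F#m (F#–A–C#) is not: scale degree 1 in F# major carries F# (I). In F# minor the chord on that degree is F#m, so here it functions as i, borrowed from the parallel minor. But Dmaj7 (D–F#–A–C#) is foreign: the diatonic vi on degree 6 is D#m, whereas Dmaj7 comes from F# minor. It is labeled bVImaj7. Bm (B–D–F#) doesn't fit — on degree 4 F# major would have B (IV). Bm is the degree-4 chord of F# minor, so it is the borrowed iv.

i, bVImaj7, iv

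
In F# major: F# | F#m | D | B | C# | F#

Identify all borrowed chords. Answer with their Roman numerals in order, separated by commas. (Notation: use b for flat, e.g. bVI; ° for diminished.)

F# major has the diatonic set F#, G#m, A#m, B, C#, D#m, E#dim. Of the given chords, F#, B and C# are diatonic. F#m (F#–A–C#) is not: scale degree 1 in F# major carries F# (I). In F# minor the chord on that degree is F#m, so here it functions as i, borrowed from the parallel minor. D (D–F#–A) is not: scale degree 6 in F# major carries D#m (vi). In F# minor the chord on that degree is D, so here it functions as bVI, borrowed from the parallel minor.

i, bVI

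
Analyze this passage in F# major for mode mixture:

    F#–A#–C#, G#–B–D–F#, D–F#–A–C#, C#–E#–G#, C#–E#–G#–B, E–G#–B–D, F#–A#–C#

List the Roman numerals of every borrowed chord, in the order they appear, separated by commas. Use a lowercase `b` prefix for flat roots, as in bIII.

iiø7, bVImaj7, bVII7

In F# major the diatonic chords are F#, G#m, A#m, B, C#, D#m, E#dim. F#–A#–C# = F#, C#–E#–G# = C# and C#–E#–G#–B = C#7 are all diatonic. G#–B–D–F# is not: scale degree 2 in F# major carries G#m (ii). In F# minor the chord on that degree is G#m7b5, so here it functions as iiø7, borrowed from the parallel minor. D–F#–A–C# is not: scale degree 6 in F# major carries D#m (vi). In F# minor the chord on that degree is Dmaj7, so here it functions as bVImaj7, borrowed from the parallel minor. But E–G#–B–D is foreign: the diatonic vii° on degree 7 is E#dim, whereas E7 comes from F# minor. It is labeled bVII7.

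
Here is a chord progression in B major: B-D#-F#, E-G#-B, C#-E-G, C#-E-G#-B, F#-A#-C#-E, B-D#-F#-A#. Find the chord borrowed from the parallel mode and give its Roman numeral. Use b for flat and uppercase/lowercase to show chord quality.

ii°

The diatonic triads in B major are B, C#m, D#m, E, F#, G#m, A#dim. B–D#–F# = B, E–G#–B = E, C#–E–G#–B = C#m7, F#–A#–C#–E = F#7 and B–D#–F#–A# = Bmaj7 are all diatonic. C#–E–G is not: scale degree 2 in B major carries C#m (ii). In B minor the chord on that degree is C#dim, so here it functions as ii°, borrowed from the parallel minor.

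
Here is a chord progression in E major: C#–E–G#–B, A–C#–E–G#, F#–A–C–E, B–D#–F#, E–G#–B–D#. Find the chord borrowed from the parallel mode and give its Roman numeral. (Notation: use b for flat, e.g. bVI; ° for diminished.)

iiø7

In E major the diatonic chords are E, F#m, G#m, A, B, C#m, D#dim. C#–E–G#–B = C#m7, A–C#–E–G# = Amaj7, B–D#–F# = B and E–G#–B–D# = Emaj7 all belong to that set. F#–A–C–E is not: scale degree 2 in E major carries F#m (ii). In E minor the chord on that degree is F#m7b5, so here it functions as iiø7, borrowed from the parallel minor.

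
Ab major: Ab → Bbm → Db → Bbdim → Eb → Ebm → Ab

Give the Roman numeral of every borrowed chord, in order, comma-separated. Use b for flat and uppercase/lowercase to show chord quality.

The diatonic triads in Ab major are Ab, Bbm, Cm, Db, Eb, Fm, Gdim. Ab, Bbm, Db and Eb are all diatonic. Bbdim (Bb–Db–Fb) is not: scale degree 2 in Ab major carries Bbm (ii). In Ab minor the chord on that degree is Bbdim, so here it functions as ii°, borrowed from the parallel minor. Ebm (Eb–Gb–Bb) is not: scale degree 5 in Ab major carries Eb (V). In Ab minor the chord on that degree is Ebm, so here it functions as v, borrowed from the parallel minor.

ii°, v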